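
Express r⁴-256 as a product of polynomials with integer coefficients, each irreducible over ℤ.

(r+4)·(r-4)·(r²+16)

(r)⁴ − (4)⁴ = ((r)² − (4)²)((r)² + (4)²); the first factor splits again, the second (r²+16) is irreducible.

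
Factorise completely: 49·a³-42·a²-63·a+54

Group as (49·a³-63·a) + (-42·a²+54) = 7·a·(7·a²-9) - 6·(7·a²-9).
Both groups share the factor (7·a²-9).

(7·a-6)·(7·a²-9)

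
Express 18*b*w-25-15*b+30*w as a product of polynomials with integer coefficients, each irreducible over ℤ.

(3*b+5)*(6*w-5)

Group as (18*b*w-15*b) + (30*w-25) = 3*b*(6*w-5) + 5*(6*w-5).
Both groups share the factor (6*w-5).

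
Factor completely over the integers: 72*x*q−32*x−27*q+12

(8*x−3)*(9*q−4)

Group as (72*x*q−32*x) + (−27*q+12) = 8*x*(9*q−4) − 3*(9*q−4).
Both groups share the factor (9*q−4).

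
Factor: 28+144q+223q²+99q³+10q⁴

Among the possible rational roots, q = -2/5 is a root, so (5q+2) divides it; the quotient is 2q³+19q²+37q+14.
Continuing, q = -7 is a root, so (q+7) divides it; the quotient is 2q²+5q+2.
The remaining quadratic factors as (2q+1)(q+2).

(2q+1)(5q+2)(q+2)(q+7)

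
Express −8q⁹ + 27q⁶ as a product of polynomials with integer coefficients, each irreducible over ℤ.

−q⁶(2q − 3)(4q² + 6q + 9)

Pull out the common factor q⁶, leaving −8q³ + 27.
Recognize a difference of cubes with the parts 3 and 2q.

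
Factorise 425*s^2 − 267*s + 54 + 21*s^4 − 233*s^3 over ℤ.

Among the possible rational roots, s = 2/3 is a root, so (3*s − 2) divides it; the quotient is 7*s^3 − 73*s^2 + 93*s − 27.
Then s = 1 is a root, so (s − 1) is a factor; dividing leaves 7*s^2 − 66*s + 27.
The remaining quadratic factors as (s − 9)(7*s − 3).

(3*s − 2)*(7*s − 3)*(s − 1)*(s − 9)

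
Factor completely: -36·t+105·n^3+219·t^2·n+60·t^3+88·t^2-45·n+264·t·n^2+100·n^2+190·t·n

(3·t+3·n-1)·(4·t+5·n)·(5·t+7·n+9)

Group: 4·t·(15·t^2+36·t·n+22·t+21·n^2+20·n-9) + 5·n·(15·t^2+36·t·n+22·t+21·n^2+20·n-9); both groups contain (15·t^2+36·t·n+22·t+21·n^2+20·n-9), so (4·t+5·n) is a factor with cofactor 15·t^2+36·t·n+22·t+21·n^2+20·n-9.
The cofactor groups again: 15·t^2+36·t·n+22·t+21·n^2+20·n-9 = 5·t·(3·t+3·n-1) + (7·n+9)·(3·t+3·n-1); both groups contain (3·t+3·n-1), giving (5·t+7·n+9)·(3·t+3·n-1).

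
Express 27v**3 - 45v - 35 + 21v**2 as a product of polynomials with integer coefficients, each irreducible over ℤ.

Group as (27v**3 - 45v) + (21v**2 - 35) = 9v(3v**2 - 5) + 7(3v**2 - 5).
Both groups share the factor (3v**2 - 5).

(9v + 7)(3v**2 - 5)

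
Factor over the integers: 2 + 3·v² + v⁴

(v² + 1)·(v² + 2)

Substitute u = v² to get a quadratic in u, then factor.
v² + 2 is irreducible over ℤ (always positive, so no real roots).
v² + 1 is irreducible over ℤ (sum of squares).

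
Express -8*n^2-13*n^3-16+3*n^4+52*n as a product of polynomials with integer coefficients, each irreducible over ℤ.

(3*n-1)*(n+2)*(n-2)*(n-4)

By the rational root theorem, n = 2 is a root, so (n-2) is a factor; dividing leaves 3*n^3-7*n^2-22*n+8.
Then n = 4 is a root, so (n-4) is a factor; dividing leaves 3*n^2+5*n-2.
The remaining quadratic factors as (n+2)(3*n-1).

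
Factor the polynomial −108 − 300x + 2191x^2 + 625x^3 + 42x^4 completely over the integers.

(6x + 1)(7x − 2)(x + 6)(x + 9)

By the rational root theorem, x = −9 is a root, so (x + 9) is a factor; dividing leaves 42x^3 + 247x^2 − 32x − 12.
Then x = −6 is a root, so (x + 6) is a factor; dividing leaves 42x^2 − 5x − 2.
The remaining quadratic factors as (7x − 2)(6x + 1).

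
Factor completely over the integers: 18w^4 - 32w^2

2w^2(3w + 4)(3w - 4)

Every term has a factor of 2w^2. Then 9w^2 - 16 = (3w)² − (4)².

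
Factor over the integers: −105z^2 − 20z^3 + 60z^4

5z^2(2z − 3)(6z + 7)

Pull out the common factor 5z^2, then factor the remaining trinomial.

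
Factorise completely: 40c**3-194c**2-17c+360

By the rational root theorem, c = 8/5 is a root, so (5c-8) divides it; the quotient is 8c**2-26c-45.
The remaining quadratic factors as (2c-9)(4c+5).

(2c-9)(4c+5)(5c-8)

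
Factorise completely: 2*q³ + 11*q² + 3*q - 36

(2*q - 3)*(q + 3)*(q + 4)

Testing divisors of the constant over divisors of the leading coefficient, q = -4 is a root, so (q + 4) is a factor; dividing leaves 2*q² + 3*q - 9.
The remaining quadratic factors as (2*q - 3)(q + 3).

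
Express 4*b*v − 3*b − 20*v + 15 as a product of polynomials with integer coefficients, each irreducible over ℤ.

Group as (4*b*v − 3*b) + (−20*v + 15) = b*(4*v − 3) − 5*(4*v − 3).
Both groups share the factor (4*v − 3).

(4*v − 3)*(b − 5)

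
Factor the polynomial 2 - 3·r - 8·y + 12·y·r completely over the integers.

(3·r - 2)·(4·y - 1)

Group as (12·y·r - 8·y) + (-3·r + 2) = 4·y·(3·r - 2) - (3·r - 2).
Both groups share the factor (3·r - 2).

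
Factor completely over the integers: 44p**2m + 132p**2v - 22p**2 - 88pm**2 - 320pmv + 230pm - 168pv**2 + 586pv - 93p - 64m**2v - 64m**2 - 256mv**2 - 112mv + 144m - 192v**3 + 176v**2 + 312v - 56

Group: 2m(22p**2 - 44pm - 28pv + 93p - 32mv - 32m - 32v**2 + 24v + 56) + (6v - 1)(22p**2 - 44pm - 28pv + 93p - 32mv - 32m - 32v**2 + 24v + 56); both groups contain (22p**2 - 44pm - 28pv + 93p - 32mv - 32m - 32v**2 + 24v + 56), so (2m + 6v - 1) is a factor with cofactor 22p**2 - 44pm - 28pv + 93p - 32mv - 32m - 32v**2 + 24v + 56.
The cofactor groups again: 22p**2 - 44pm - 28pv + 93p - 32mv - 32m - 32v**2 + 24v + 56 = 2p(11p + 8v + 8) + (-4m - 4v + 7)(11p + 8v + 8); both groups contain (11p + 8v + 8), giving (2p - 4m - 4v + 7)(11p + 8v + 8).

(2p - 4m - 4v + 7)(11p + 8v + 8)(2m + 6v - 1)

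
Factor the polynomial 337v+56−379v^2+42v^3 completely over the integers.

(6v−7)(7v+1)(v−8)

Testing divisors of the constant over divisors of the leading coefficient, v = 8 is a root, giving the factor (v−8) and quotient 42v^2−43v−7.
The remaining quadratic factors as (6v−7)(7v+1).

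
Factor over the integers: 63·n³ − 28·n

7·n·(3·n + 2)·(3·n − 2)

Pull out the common factor 7·n; 9·n² − 4 is a difference of squares.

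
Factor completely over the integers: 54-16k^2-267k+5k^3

Among the possible rational roots, k = 1/5 is a root, so (5k-1) divides it; the quotient is k^2-3k-54.
The remaining quadratic factors as (k-9)(k+6).

(5k-1)(k+6)(k-9)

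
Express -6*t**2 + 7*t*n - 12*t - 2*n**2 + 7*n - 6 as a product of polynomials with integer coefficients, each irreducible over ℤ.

Group: -2*t*(3*t - 2*n + 3) + (n - 2)*(3*t - 2*n + 3); both groups contain (3*t - 2*n + 3).

-(3*t - 2*n + 3)*(2*t - n + 2)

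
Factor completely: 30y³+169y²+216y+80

Testing divisors of the constant over divisors of the leading coefficient, y = -4/5 is a root, so (5y+4) divides it; the quotient is 6y²+29y+20.
The remaining quadratic factors as (6y+5)(y+4).

(5y+4)(6y+5)(y+4)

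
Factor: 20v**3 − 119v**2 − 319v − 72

(4v + 1)(5v + 9)(v − 8)

Testing divisors of the constant over divisors of the leading coefficient, v = 8 is a root, giving the factor (v − 8) and quotient 20v**2 + 41v + 9.
The remaining quadratic factors as (5v + 9)(4v + 1).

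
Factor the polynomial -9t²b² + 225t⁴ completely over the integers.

9t²(5t - b)(5t + b)

Pull out the common factor 9t²; 25t² - b² is a difference of squares.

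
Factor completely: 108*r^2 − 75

3*(6*r + 5)*(6*r − 5)

Factor out 3, leaving 36*r^2 − 25, which is a difference of two squares.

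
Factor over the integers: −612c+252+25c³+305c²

(5c−3)(5c−6)(c+14)

By the rational root theorem, c = 3/5 is a root, so (5c−3) is a factor; dividing leaves 5c²+64c−84.
The remaining quadratic factors as (c+14)(5c−6).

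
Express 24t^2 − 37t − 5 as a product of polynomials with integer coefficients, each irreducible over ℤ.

Need a pair with product 24·(−5) = −120 and sum −37: that's 3 and −40.
Split the middle term: 24t^2 + 3t − 40t − 5 = 3t(8t + 1) − 5(8t + 1).

(3t − 5)(8t + 1)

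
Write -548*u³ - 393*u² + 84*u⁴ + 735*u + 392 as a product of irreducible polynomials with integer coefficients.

(2*u + 1)*(6*u - 7)*(7*u + 8)*(u - 7)

By the rational root theorem, u = 7 is a root, so (u - 7) is a factor; dividing leaves 84*u³ + 40*u² - 113*u - 56.
Continuing, u = -1/2 is a root, so (2*u + 1) is a factor; dividing leaves 42*u² - u - 56.
The remaining quadratic factors as (6*u - 7)(7*u + 8).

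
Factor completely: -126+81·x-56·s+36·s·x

(4·s+9)·(9·x-14)

Group as (36·s·x-56·s) + (81·x-126) = 4·s·(9·x-14) + 9·(9·x-14).
Both groups share the factor (9·x-14).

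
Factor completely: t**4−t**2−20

(t**2+4)(t**2−5)

Substitute u = t**2 to get a quadratic in u, then factor.
t**2+4 is irreducible over ℤ (sum of squares).
t**2−5 is irreducible over ℤ (5 is not a perfect square).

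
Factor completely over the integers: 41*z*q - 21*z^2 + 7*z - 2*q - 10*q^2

-(7*z - 2*q)*(3*z - 5*q - 1)

Group: -7*z*(3*z - 5*q - 1) + 2*q*(3*z - 5*q - 1); both groups contain (3*z - 5*q - 1).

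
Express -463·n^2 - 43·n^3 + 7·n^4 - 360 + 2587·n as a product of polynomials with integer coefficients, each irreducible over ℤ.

Testing divisors of the constant over divisors of the leading coefficient, n = -8 is a root, so (n + 8) divides it; the quotient is 7·n^3 - 99·n^2 + 329·n - 45.
Then n = 5 is a root, giving the factor (n - 5) and quotient 7·n^2 - 64·n + 9.
The remaining quadratic factors as (7·n - 1)(n - 9).

(7·n - 1)·(n + 8)·(n - 5)·(n - 9)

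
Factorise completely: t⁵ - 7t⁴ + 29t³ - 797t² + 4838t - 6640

(t - 2)(t - 5)(t - 8)(t² + 8t + 83)

Trying the rational-root candidates, t = 8 is a root, so (t - 8) divides it; the quotient is t⁴ + t³ + 37t² - 501t + 830.
Then t = 5 is a root, so (t - 5) is a factor; dividing leaves t³ + 6t² + 67t - 166.
Next, t = 2 is a root, giving the factor (t - 2) and quotient t² + 8t + 83.
The quadratic t² + 8t + 83 has discriminant -268 < 0 and is irreducible over ℤ.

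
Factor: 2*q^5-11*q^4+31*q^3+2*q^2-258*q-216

(2*q+3)*(q+1)*(q-4)*(q^2-4*q+18)

Testing divisors of the constant over divisors of the leading coefficient, q = -1 is a root, so (q+1) is a factor; dividing leaves 2*q^4-13*q^3+44*q^2-42*q-216.
Then q = 4 is a root, giving the factor (q-4) and quotient 2*q^3-5*q^2+24*q+54.
Then q = -3/2 is a root, so (2*q+3) divides it; the quotient is q^2-4*q+18.
The quadratic q^2-4*q+18 has discriminant -56 < 0 and is irreducible over ℤ.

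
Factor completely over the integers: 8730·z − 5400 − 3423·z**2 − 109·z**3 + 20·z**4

Among the possible rational roots, z = −12 is a root, so (z + 12) is a factor; dividing leaves 20·z**3 − 349·z**2 + 765·z − 450.
Continuing, z = 6/5 is a root, giving the factor (5·z − 6) and quotient 4·z**2 − 65·z + 75.
The remaining quadratic factors as (z − 15)(4·z − 5).

(4·z − 5)·(5·z − 6)·(z + 12)·(z − 15)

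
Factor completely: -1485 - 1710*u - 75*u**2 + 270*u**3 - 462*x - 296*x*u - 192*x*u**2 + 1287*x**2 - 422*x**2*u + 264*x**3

(3*x - 5*u + 15)*(8*x - 6*u - 9)*(11*x + 9*u + 11)

Group: 8*x*(33*x**2 - 28*x*u + 198*x - 45*u**2 + 80*u + 165) + (-6*u - 9)*(33*x**2 - 28*x*u + 198*x - 45*u**2 + 80*u + 165); both groups contain (33*x**2 - 28*x*u + 198*x - 45*u**2 + 80*u + 165), so (8*x - 6*u - 9) is a factor with cofactor 33*x**2 - 28*x*u + 198*x - 45*u**2 + 80*u + 165.
The cofactor groups again: 33*x**2 - 28*x*u + 198*x - 45*u**2 + 80*u + 165 = 3*x*(11*x + 9*u + 11) + (-5*u + 15)*(11*x + 9*u + 11); both groups contain (11*x + 9*u + 11), giving (3*x - 5*u + 15)*(11*x + 9*u + 11).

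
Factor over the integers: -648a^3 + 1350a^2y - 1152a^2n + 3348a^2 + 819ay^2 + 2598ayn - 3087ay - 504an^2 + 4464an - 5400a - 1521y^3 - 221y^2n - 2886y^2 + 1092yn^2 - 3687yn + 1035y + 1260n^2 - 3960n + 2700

-(12a + 13y + 12n - 12)(6a - 13y - 15)(9a - 9y + 7n - 15)

Group: 9a(-72a^2 + 78ay - 72an + 252a + 169y^2 + 156yn + 39y + 180n - 180) + (-9y + 7n - 15)(-72a^2 + 78ay - 72an + 252a + 169y^2 + 156yn + 39y + 180n - 180); both groups contain (-72a^2 + 78ay - 72an + 252a + 169y^2 + 156yn + 39y + 180n - 180), so (9a - 9y + 7n - 15) is a factor with cofactor -72a^2 + 78ay - 72an + 252a + 169y^2 + 156yn + 39y + 180n - 180.
The cofactor groups again: -72a^2 + 78ay - 72an + 252a + 169y^2 + 156yn + 39y + 180n - 180 = -6a(12a + 13y + 12n - 12) + (13y + 15)(12a + 13y + 12n - 12); both groups contain (12a + 13y + 12n - 12), giving -(6a - 13y - 15)(12a + 13y + 12n - 12).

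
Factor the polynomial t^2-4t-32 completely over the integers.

Two integers with product -32 and sum -4 are 4 and -8.

(t+4)(t-8)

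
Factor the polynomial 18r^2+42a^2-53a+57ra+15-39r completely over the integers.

(3r+6a-5)(6r+7a-3)

Group: 6r(3r+6a-5) + (7a-3)(3r+6a-5); both groups contain (3r+6a-5).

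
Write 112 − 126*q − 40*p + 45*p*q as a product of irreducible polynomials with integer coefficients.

(5*p − 14)*(9*q − 8)

Group as (45*p*q − 40*p) + (−126*q + 112) = 5*p*(9*q − 8) − 14*(9*q − 8).
Both groups share the factor (9*q − 8).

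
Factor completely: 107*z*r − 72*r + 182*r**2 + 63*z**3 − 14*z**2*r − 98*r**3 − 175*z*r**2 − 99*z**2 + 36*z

(z − 2*r)*(7*z + 7*r − 4)*(9*z + 7*r − 9)

Group: 9*z*(7*z**2 − 7*z*r − 4*z − 14*r**2 + 8*r) + (7*r − 9)*(7*z**2 − 7*z*r − 4*z − 14*r**2 + 8*r); both groups contain (7*z**2 − 7*z*r − 4*z − 14*r**2 + 8*r), so (9*z + 7*r − 9) is a factor with cofactor 7*z**2 − 7*z*r − 4*z − 14*r**2 + 8*r.
The cofactor groups again: 7*z**2 − 7*z*r − 4*z − 14*r**2 + 8*r = z*(7*z + 7*r − 4) − 2*r*(7*z + 7*r − 4); both groups contain (7*z + 7*r − 4), giving (z − 2*r)*(7*z + 7*r − 4).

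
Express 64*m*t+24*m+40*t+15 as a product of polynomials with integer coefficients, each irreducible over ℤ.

(8*m+5)*(8*t+3)

Group as (64*m*t+24*m) + (40*t+15) = 8*m*(8*t+3) + 5*(8*t+3).
Both groups share the factor (8*t+3).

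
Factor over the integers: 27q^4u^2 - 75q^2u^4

3q^2u^2(3q + 5u)(3q - 5u)

Every term has a factor of 3q^2u^2. Then 9q^2 - 25u^2 = (3q)² − (5u)².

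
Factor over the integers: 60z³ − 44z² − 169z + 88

(2z − 1)(5z + 8)(6z − 11)

Among the possible rational roots, z = 11/6 is a root, giving the factor (6z − 11) and quotient 10z² + 11z − 8.
The remaining quadratic factors as (5z + 8)(2z − 1).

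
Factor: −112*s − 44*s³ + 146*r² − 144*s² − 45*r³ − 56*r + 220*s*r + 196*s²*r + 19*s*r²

Group: 2*s*(−22*s² + 109*s*r − 72*s − 45*r² + 146*r − 56) + r*(−22*s² + 109*s*r − 72*s − 45*r² + 146*r − 56); both groups contain (−22*s² + 109*s*r − 72*s − 45*r² + 146*r − 56), so (2*s + r) is a factor with cofactor −22*s² + 109*s*r − 72*s − 45*r² + 146*r − 56.
The cofactor groups again: −22*s² + 109*s*r − 72*s − 45*r² + 146*r − 56 = −11*s*(2*s − 9*r + 4) + (5*r − 14)*(2*s − 9*r + 4); both groups contain (2*s − 9*r + 4), giving −(11*s − 5*r + 14)*(2*s − 9*r + 4).

−(11*s − 5*r + 14)*(2*s − 9*r + 4)*(2*s + r)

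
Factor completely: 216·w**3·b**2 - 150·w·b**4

6·b**2·w·(6·w - 5·b)·(6·w + 5·b)

Pull out the common factor 6·w·b**2; 36·w**2 - 25·b**2 is a difference of squares.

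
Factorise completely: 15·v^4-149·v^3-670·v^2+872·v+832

(3·v+2)·(5·v-8)·(v+4)·(v-13)

Testing divisors of the constant over divisors of the leading coefficient, v = 8/5 is a root, giving the factor (5·v-8) and quotient 3·v^3-25·v^2-174·v-104.
Next, v = 13 is a root, giving the factor (v-13) and quotient 3·v^2+14·v+8.
The remaining quadratic factors as (v+4)(3·v+2).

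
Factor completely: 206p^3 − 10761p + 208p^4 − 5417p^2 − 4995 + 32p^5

By the rational root theorem, p = 9/2 is a root, so (2p − 9) divides it; the quotient is 16p^4 + 176p^3 + 895p^2 + 1319p + 555.
Next, p = −3/4 is a root, giving the factor (4p + 3) and quotient 4p^3 + 41p^2 + 193p + 185.
Next, p = −5/4 is a root, so (4p + 5) is a factor; dividing leaves p^2 + 9p + 37.
The quadratic p^2 + 9p + 37 has discriminant −67 < 0 and is irreducible over ℤ.

(2p − 9)(4p + 3)(4p + 5)(p^2 + 9p + 37)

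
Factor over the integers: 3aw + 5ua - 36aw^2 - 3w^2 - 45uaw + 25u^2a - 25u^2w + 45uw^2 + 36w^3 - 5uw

(5u + 3w)(5u - 12w + 1)(a - w)

Group: 5u(5ua - 5uw + 3aw - 3w^2) + (-12w + 1)(5ua - 5uw + 3aw - 3w^2); both groups contain (5ua - 5uw + 3aw - 3w^2), so (5u - 12w + 1) is a factor with cofactor 5ua - 5uw + 3aw - 3w^2.
The cofactor groups again: 5ua - 5uw + 3aw - 3w^2 = 5u(a - w) + 3w(a - w); both groups contain (a - w), giving (5u + 3w)(a - w).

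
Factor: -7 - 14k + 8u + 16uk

Group as (16uk + 8u) + (-14k - 7) = 8u(2k + 1) - 7(2k + 1).
Both groups share the factor (2k + 1).

(2k + 1)(8u - 7)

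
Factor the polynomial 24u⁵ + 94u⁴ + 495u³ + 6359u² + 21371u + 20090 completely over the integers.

Testing divisors of the constant over divisors of the leading coefficient, u = -14/3 is a root, giving the factor (3u + 14) and quotient 8u⁴ - 6u³ + 193u² + 1219u + 1435.
Then u = -7/4 is a root, so (4u + 7) divides it; the quotient is 2u³ - 5u² + 57u + 205.
Then u = -5/2 is a root, so (2u + 5) divides it; the quotient is u² - 5u + 41.
The quadratic u² - 5u + 41 has discriminant -139 < 0 and is irreducible over ℤ.

(2u + 5)(3u + 14)(4u + 7)(u² - 5u + 41)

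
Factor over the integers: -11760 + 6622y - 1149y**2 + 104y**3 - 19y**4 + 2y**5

(2y - 7)(y - 5)(y - 6)(y**2 + 5y + 56)

Testing divisors of the constant over divisors of the leading coefficient, y = 5 is a root, so (y - 5) divides it; the quotient is 2y**4 - 9y**3 + 59y**2 - 854y + 2352.
Continuing, y = 7/2 is a root, so (2y - 7) divides it; the quotient is y**3 - y**2 + 26y - 336.
Next, y = 6 is a root, so (y - 6) is a factor; dividing leaves y**2 + 5y + 56.
The quadratic y**2 + 5y + 56 has discriminant -199 < 0 and is irreducible over ℤ.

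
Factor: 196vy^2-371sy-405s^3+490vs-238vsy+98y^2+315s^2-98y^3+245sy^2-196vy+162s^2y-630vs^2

Group: 5s(-126vs-98vy+98v-81s^2+63s+49y^2-49y) - 2y(-126vs-98vy+98v-81s^2+63s+49y^2-49y); both groups contain (-126vs-98vy+98v-81s^2+63s+49y^2-49y), so (5s-2y) is a factor with cofactor -126vs-98vy+98v-81s^2+63s+49y^2-49y.
The cofactor groups again: -126vs-98vy+98v-81s^2+63s+49y^2-49y = -14v(9s+7y-7) + (-9s+7y)(9s+7y-7); both groups contain (9s+7y-7), giving -(14v+9s-7y)(9s+7y-7).

-(5s-2y)(14v+9s-7y)(9s+7y-7)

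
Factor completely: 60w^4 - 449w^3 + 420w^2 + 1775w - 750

Testing divisors of the constant over divisors of the leading coefficient, w = 15/4 is a root, so (4w - 15) divides it; the quotient is 15w^3 - 56w^2 - 105w + 50.
Then w = 5 is a root, giving the factor (w - 5) and quotient 15w^2 + 19w - 10.
The remaining quadratic factors as (3w + 5)(5w - 2).

(3w + 5)(4w - 15)(5w - 2)(w - 5)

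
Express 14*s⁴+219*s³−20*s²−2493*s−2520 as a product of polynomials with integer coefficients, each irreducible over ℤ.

By the rational root theorem, s = 7/2 is a root, so (2*s−7) is a factor; dividing leaves 7*s³+134*s²+459*s+360.
Next, s = −3 is a root, so (s+3) divides it; the quotient is 7*s²+113*s+120.
The remaining quadratic factors as (s+15)(7*s+8).

(2*s−7)*(7*s+8)*(s+15)*(s+3)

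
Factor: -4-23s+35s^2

(5s-4)(7s+1)

Need a pair with product 35·(-4) = -140 and sum -23: that's -28 and 5.
Split the middle term: 35s^2-28s + 5s-4 = 7s(5s-4) + (5s-4).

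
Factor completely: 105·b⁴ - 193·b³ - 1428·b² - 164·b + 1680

Testing divisors of the constant over divisors of the leading coefficient, b = -10/7 is a root, so (7·b + 10) divides it; the quotient is 15·b³ - 49·b² - 134·b + 168.
Continuing, b = -12/5 is a root, giving the factor (5·b + 12) and quotient 3·b² - 17·b + 14.
The remaining quadratic factors as (b - 1)(3·b - 14).

(3·b - 14)·(5·b + 12)·(7·b + 10)·(b - 1)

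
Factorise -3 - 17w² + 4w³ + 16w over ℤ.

(4w - 1)(w - 1)(w - 3)

By the rational root theorem, w = 1/4 is a root, so (4w - 1) is a factor; dividing leaves w² - 4w + 3.
The remaining quadratic factors as (w - 1)(w - 3).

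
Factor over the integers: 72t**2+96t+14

2(6t+1)(6t+7)

Pull out the common factor 2, then factor the remaining trinomial.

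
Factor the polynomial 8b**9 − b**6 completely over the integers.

b**6(2b − 1)(4b**2 + 2b + 1)

Factor out b**6 first: what remains is 8b**3 − 1.
Recognize a difference of cubes with the parts 2b and 1.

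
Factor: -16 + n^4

Write as (n^2)² − (4)², then factor n^2 - 4 once more.

(n + 2)·(n - 2)·(n^2 + 4)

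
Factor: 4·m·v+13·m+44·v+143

(4·v+13)·(m+11)

Group as (4·m·v+13·m) + (44·v+143) = m·(4·v+13) + 11·(4·v+13).
Both groups share the factor (4·v+13).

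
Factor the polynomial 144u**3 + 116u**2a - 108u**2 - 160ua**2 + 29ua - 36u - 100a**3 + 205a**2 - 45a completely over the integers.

Group: 9u(16u**2 + 4ua + 4u - 20a**2 + 5a) + (5a - 9)(16u**2 + 4ua + 4u - 20a**2 + 5a); both groups contain (16u**2 + 4ua + 4u - 20a**2 + 5a), so (9u + 5a - 9) is a factor with cofactor 16u**2 + 4ua + 4u - 20a**2 + 5a.
The cofactor groups again: 16u**2 + 4ua + 4u - 20a**2 + 5a = 4u(4u + 5a) + (-4a + 1)(4u + 5a); both groups contain (4u + 5a), giving (4u - 4a + 1)(4u + 5a).

(4u - 4a + 1)(4u + 5a)(9u + 5a - 9)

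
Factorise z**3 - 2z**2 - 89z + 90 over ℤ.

(z + 9)(z - 1)(z - 10)

Testing divisors of the constant over divisors of the leading coefficient, z = -9 is a root, giving the factor (z + 9) and quotient z**2 - 11z + 10.
The remaining quadratic factors as (z - 1)(z - 10).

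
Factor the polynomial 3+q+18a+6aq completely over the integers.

(6a+1)(q+3)

Group as (6aq+18a) + (q+3) = 6a(q+3) + (q+3).
Both groups share the factor (q+3).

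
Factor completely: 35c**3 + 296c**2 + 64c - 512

(5c + 8)(7c - 8)(c + 8)

By the rational root theorem, c = 8/7 is a root, so (7c - 8) is a factor; dividing leaves 5c**2 + 48c + 64.
The remaining quadratic factors as (c + 8)(5c + 8).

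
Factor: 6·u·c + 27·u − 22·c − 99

(2·c + 9)·(3·u − 11)

Group as (6·u·c + 27·u) + (−22·c − 99) = 3·u·(2·c + 9) − 11·(2·c + 9).
Both groups share the factor (2·c + 9).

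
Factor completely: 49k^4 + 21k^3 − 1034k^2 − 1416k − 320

Trying the rational-root candidates, k = −2/7 is a root, giving the factor (7k + 2) and quotient 7k^3 + k^2 − 148k − 160.
Next, k = 5 is a root, so (k − 5) divides it; the quotient is 7k^2 + 36k + 32.
The remaining quadratic factors as (k + 4)(7k + 8).

(7k + 2)(7k + 8)(k + 4)(k − 5)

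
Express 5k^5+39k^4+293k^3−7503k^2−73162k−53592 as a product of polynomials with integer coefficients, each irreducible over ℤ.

(5k+4)(k+7)(k−11)(k^2+11k+174)

Testing divisors of the constant over divisors of the leading coefficient, k = −4/5 is a root, giving the factor (5k+4) and quotient k^4+7k^3+53k^2−1543k−13398.
Next, k = −7 is a root, giving the factor (k+7) and quotient k^3+53k−1914.
Continuing, k = 11 is a root, so (k−11) divides it; the quotient is k^2+11k+174.
The quadratic k^2+11k+174 has discriminant −575 < 0 and is irreducible over ℤ.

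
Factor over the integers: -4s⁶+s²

-s²(2s²+1)(2s²-1)

Pull out the common factor s², leaving -4s⁴+1.
Recognize a difference of squares with the parts 1 and 2s².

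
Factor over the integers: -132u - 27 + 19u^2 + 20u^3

Testing divisors of the constant over divisors of the leading coefficient, u = -1/5 is a root, so (5u + 1) divides it; the quotient is 4u^2 + 3u - 27.
The remaining quadratic factors as (u + 3)(4u - 9).

(4u - 9)(5u + 1)(u + 3)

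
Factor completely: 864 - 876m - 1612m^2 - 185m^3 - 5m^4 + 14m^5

Testing divisors of the constant over divisors of the leading coefficient, m = 1/2 is a root, giving the factor (2m - 1) and quotient 7m^4 + m^3 - 92m^2 - 852m - 864.
Then m = 6 is a root, giving the factor (m - 6) and quotient 7m^3 + 43m^2 + 166m + 144.
Then m = -8/7 is a root, so (7m + 8) is a factor; dividing leaves m^2 + 5m + 18.
The quadratic m^2 + 5m + 18 has discriminant -47 < 0 and is irreducible over ℤ.

(2m - 1)(7m + 8)(m - 6)(m^2 + 5m + 18)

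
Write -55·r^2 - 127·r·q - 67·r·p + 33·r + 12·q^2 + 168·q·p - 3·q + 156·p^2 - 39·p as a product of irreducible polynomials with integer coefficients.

-(11·r - q - 13·p)·(5·r + 12·q + 12·p - 3)

Group: -11·r·(5·r + 12·q + 12·p - 3) + (q + 13·p)·(5·r + 12·q + 12·p - 3); both groups contain (5·r + 12·q + 12·p - 3).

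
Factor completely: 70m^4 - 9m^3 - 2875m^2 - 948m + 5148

Among the possible rational roots, m = -6 is a root, so (m + 6) is a factor; dividing leaves 70m^3 - 429m^2 - 301m + 858.
Continuing, m = 13/2 is a root, so (2m - 13) divides it; the quotient is 35m^2 + 13m - 66.
The remaining quadratic factors as (7m + 11)(5m - 6).

(2m - 13)(5m - 6)(7m + 11)(m + 6)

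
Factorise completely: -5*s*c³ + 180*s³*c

Factor out 5*s*c, leaving 36*s² - c², which is a difference of two squares.

5*c*s*(6*s - c)*(6*s + c)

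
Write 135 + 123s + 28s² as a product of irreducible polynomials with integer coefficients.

Need a pair with product 28·135 = 3780 and sum 123: that's 63 and 60.
Split the middle term: 28s² + 63s + 60s + 135 = 7s(4s + 9) + 15(4s + 9).

(4s + 9)(7s + 15)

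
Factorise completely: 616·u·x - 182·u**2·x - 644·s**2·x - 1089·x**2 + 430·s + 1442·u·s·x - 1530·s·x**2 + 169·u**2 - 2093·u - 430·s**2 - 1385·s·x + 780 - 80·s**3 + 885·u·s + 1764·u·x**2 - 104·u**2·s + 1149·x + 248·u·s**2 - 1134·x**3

Group: 13·u·(-8·u·s - 14·u·x + 13·u + 16·s**2 + 100·s·x + 70·s + 126·x**2 + 51·x - 156) + (-5·s - 9·x - 5)·(-8·u·s - 14·u·x + 13·u + 16·s**2 + 100·s·x + 70·s + 126·x**2 + 51·x - 156); both groups contain (-8·u·s - 14·u·x + 13·u + 16·s**2 + 100·s·x + 70·s + 126·x**2 + 51·x - 156), so (13·u - 5·s - 9·x - 5) is a factor with cofactor -8·u·s - 14·u·x + 13·u + 16·s**2 + 100·s·x + 70·s + 126·x**2 + 51·x - 156.
The cofactor groups again: -8·u·s - 14·u·x + 13·u + 16·s**2 + 100·s·x + 70·s + 126·x**2 + 51·x - 156 = -8·s·(u - 2·s - 9·x - 12) + (-14·x + 13)·(u - 2·s - 9·x - 12); both groups contain (u - 2·s - 9·x - 12), giving -(8·s + 14·x - 13)·(u - 2·s - 9·x - 12).

-(u - 2·s - 9·x - 12)·(13·u - 5·s - 9·x - 5)·(8·s + 14·x - 13)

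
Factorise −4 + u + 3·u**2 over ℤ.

(3·u + 4)·(u − 1)

Need a pair with product 3·(−4) = −12 and sum 1: that's −3 and 4.
Split the middle term: 3·u**2 − 3·u + 4·u − 4 = 3·u·(u − 1) + 4·(u − 1).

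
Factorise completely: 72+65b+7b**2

Need a pair with product 7·72 = 504 and sum 65: that's 56 and 9.
Split the middle term: 7b**2+56b + 9b+72 = 7b(b+8) + 9(b+8).

(7b+9)(b+8)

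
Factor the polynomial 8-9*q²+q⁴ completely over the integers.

Substitute u = q² to get a quadratic in u, then factor.
q²-8 is irreducible over ℤ (8 is not a perfect square).
q²-1 is a difference of squares.

(q+1)*(q-1)*(q²-8)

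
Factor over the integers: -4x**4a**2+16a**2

-4a**2(x**2+2)(x**2-2)

Pull out the common factor 4a**2, leaving -x**4+4.
Recognize a difference of squares with the parts 2 and x**2.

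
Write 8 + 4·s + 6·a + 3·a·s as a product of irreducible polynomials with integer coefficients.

Group as (3·a·s + 6·a) + (4·s + 8) = 3·a·(s + 2) + 4·(s + 2).
Both groups share the factor (s + 2).

(3·a + 4)·(s + 2)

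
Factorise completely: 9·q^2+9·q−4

Need a pair with product 9·(−4) = −36 and sum 9: that's 12 and −3.
Split the middle term: 9·q^2+12·q − 3·q−4 = 3·q·(3·q+4) − (3·q+4).

(3·q+4)·(3·q−1)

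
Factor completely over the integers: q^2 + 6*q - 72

(q + 12)*(q - 6)

Two integers with product -72 and sum 6 are 12 and -6.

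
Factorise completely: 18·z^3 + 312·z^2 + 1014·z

6·z·(3·z + 13)·(z + 13)

Pull out the common factor 6·z, then factor the remaining trinomial.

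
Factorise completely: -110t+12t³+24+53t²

Among the possible rational roots, t = 4/3 is a root, giving the factor (3t-4) and quotient 4t²+23t-6.
The remaining quadratic factors as (4t-1)(t+6).

(3t-4)(4t-1)(t+6)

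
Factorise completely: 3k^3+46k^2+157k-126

(3k-2)(k+7)(k+9)

Testing divisors of the constant over divisors of the leading coefficient, k = -9 is a root, so (k+9) is a factor; dividing leaves 3k^2+19k-14.
The remaining quadratic factors as (3k-2)(k+7).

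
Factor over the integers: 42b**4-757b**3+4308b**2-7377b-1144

(2b-13)(3b-11)(7b+1)(b-8)

Testing divisors of the constant over divisors of the leading coefficient, b = 13/2 is a root, so (2b-13) is a factor; dividing leaves 21b**3-242b**2+581b+88.
Continuing, b = -1/7 is a root, so (7b+1) divides it; the quotient is 3b**2-35b+88.
The remaining quadratic factors as (b-8)(3b-11).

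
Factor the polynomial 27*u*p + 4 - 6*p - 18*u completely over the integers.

Group as (27*u*p - 18*u) + (-6*p + 4) = 9*u*(3*p - 2) - 2*(3*p - 2).
Both groups share the factor (3*p - 2).

(3*p - 2)*(9*u - 2)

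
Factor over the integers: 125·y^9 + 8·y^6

Factor out y^6 first: what remains is 125·y^3 + 8.
Recognize a sum of cubes with the parts 2 and 5·y.

y^6·(5·y + 2)·(25·y^2 - 10·y + 4)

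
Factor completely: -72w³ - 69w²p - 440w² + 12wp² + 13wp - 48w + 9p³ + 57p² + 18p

-(8w - 3p)(9w + 3p + 1)(w + p + 6)

Group: 9w(-8w² - 5wp - 48w + 3p² + 18p) + (3p + 1)(-8w² - 5wp - 48w + 3p² + 18p); both groups contain (-8w² - 5wp - 48w + 3p² + 18p), so (9w + 3p + 1) is a factor with cofactor -8w² - 5wp - 48w + 3p² + 18p.
The cofactor groups again: -8w² - 5wp - 48w + 3p² + 18p = -8w(w + p + 6) + 3p(w + p + 6); both groups contain (w + p + 6), giving -(8w - 3p)(w + p + 6).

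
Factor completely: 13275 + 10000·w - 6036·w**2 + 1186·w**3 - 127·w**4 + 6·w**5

(6·w + 5)·(w - 5)·(w - 9)·(w**2 - 8·w + 59)

By the rational root theorem, w = -5/6 is a root, so (6·w + 5) divides it; the quotient is w**4 - 22·w**3 + 216·w**2 - 1186·w + 2655.
Next, w = 9 is a root, giving the factor (w - 9) and quotient w**3 - 13·w**2 + 99·w - 295.
Continuing, w = 5 is a root, so (w - 5) is a factor; dividing leaves w**2 - 8·w + 59.
The quadratic w**2 - 8·w + 59 has discriminant -172 < 0 and is irreducible over ℤ.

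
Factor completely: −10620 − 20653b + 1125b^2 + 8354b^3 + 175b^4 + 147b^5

(3b − 5)(7b + 4)(7b + 9)(b^2 + b + 59)

By the rational root theorem, b = 5/3 is a root, so (3b − 5) divides it; the quotient is 49b^4 + 140b^3 + 3018b^2 + 5405b + 2124.
Next, b = −9/7 is a root, so (7b + 9) divides it; the quotient is 7b^3 + 11b^2 + 417b + 236.
Continuing, b = −4/7 is a root, so (7b + 4) divides it; the quotient is b^2 + b + 59.
The quadratic b^2 + b + 59 has discriminant −235 < 0 and is irreducible over ℤ.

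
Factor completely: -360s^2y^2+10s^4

10s^2(s+6y)(s-6y)

Every term has a factor of 10s^2. Then s^2-36y^2 = (s)² − (6y)².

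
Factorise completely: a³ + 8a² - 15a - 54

(a + 2)(a + 9)(a - 3)

Trying the rational-root candidates, a = -2 is a root, so (a + 2) is a factor; dividing leaves a² + 6a - 27.
The remaining quadratic factors as (a + 9)(a - 3).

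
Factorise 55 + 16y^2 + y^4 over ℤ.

(y^2 + 11)(y^2 + 5)

Substitute u = y^2 to get a quadratic in u, then factor.
y^2 + 5 is irreducible over ℤ (always positive, so no real roots).
y^2 + 11 is irreducible over ℤ (always positive, so no real roots).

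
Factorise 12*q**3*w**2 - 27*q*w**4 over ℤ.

Factor out 3*q*w**2, leaving 4*q**2 - 9*w**2, which is a difference of two squares.

3*q*w**2*(2*q + 3*w)*(2*q - 3*w)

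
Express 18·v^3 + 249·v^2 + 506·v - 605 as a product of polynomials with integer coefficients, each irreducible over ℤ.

By the rational root theorem, v = 5/6 is a root, so (6·v - 5) is a factor; dividing leaves 3·v^2 + 44·v + 121.
The remaining quadratic factors as (v + 11)(3·v + 11).

(3·v + 11)·(6·v - 5)·(v + 11)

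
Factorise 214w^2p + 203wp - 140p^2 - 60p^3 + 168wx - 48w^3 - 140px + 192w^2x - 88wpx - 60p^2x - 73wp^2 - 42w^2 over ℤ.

-(w - 4p - 4x)(6w - 5p)(8w + 3p + 7)

Group: 6w(-8w^2 + 29wp + 32wx - 7w + 12p^2 + 12px + 28p + 28x) - 5p(-8w^2 + 29wp + 32wx - 7w + 12p^2 + 12px + 28p + 28x); both groups contain (-8w^2 + 29wp + 32wx - 7w + 12p^2 + 12px + 28p + 28x), so (6w - 5p) is a factor with cofactor -8w^2 + 29wp + 32wx - 7w + 12p^2 + 12px + 28p + 28x.
The cofactor groups again: -8w^2 + 29wp + 32wx - 7w + 12p^2 + 12px + 28p + 28x = -8w(w - 4p - 4x) + (-3p - 7)(w - 4p - 4x); both groups contain (w - 4p - 4x), giving -(8w + 3p + 7)(w - 4p - 4x).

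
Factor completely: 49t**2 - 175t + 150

Need a pair with product 49·150 = 7350 and sum -175: that's -70 and -105.
Split the middle term: 49t**2 - 70t - 105t + 150 = 7t(7t - 10) - 15(7t - 10).

(7t - 10)(7t - 15)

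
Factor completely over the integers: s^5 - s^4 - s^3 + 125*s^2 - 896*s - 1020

(s + 1)*(s + 6)*(s - 5)*(s^2 - 3*s + 34)

Testing divisors of the constant over divisors of the leading coefficient, s = -6 is a root, giving the factor (s + 6) and quotient s^4 - 7*s^3 + 41*s^2 - 121*s - 170.
Then s = 5 is a root, giving the factor (s - 5) and quotient s^3 - 2*s^2 + 31*s + 34.
Then s = -1 is a root, so (s + 1) is a factor; dividing leaves s^2 - 3*s + 34.
The quadratic s^2 - 3*s + 34 has discriminant -127 < 0 and is irreducible over ℤ.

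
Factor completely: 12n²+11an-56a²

Group: -7a(8a+3n) + 4n(8a+3n); both groups contain (8a+3n).

-(7a-4n)(8a+3n)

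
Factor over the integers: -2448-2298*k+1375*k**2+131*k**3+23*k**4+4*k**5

Trying the rational-root candidates, k = 2 is a root, so (k-2) divides it; the quotient is 4*k**4+31*k**3+193*k**2+1761*k+1224.
Then k = -8 is a root, so (k+8) is a factor; dividing leaves 4*k**3-k**2+201*k+153.
Continuing, k = -3/4 is a root, so (4*k+3) is a factor; dividing leaves k**2-k+51.
The quadratic k**2-k+51 has discriminant -203 < 0 and is irreducible over ℤ.

(4*k+3)*(k+8)*(k-2)*(k**2-k+51)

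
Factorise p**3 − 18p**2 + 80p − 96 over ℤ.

(p − 12)(p − 2)(p − 4)

By the rational root theorem, p = 12 is a root, so (p − 12) divides it; the quotient is p**2 − 6p + 8.
The remaining quadratic factors as (p − 2)(p − 4).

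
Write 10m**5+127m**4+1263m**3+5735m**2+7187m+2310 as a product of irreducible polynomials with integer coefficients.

Trying the rational-root candidates, m = -6/5 is a root, so (5m+6) divides it; the quotient is 2m**4+23m**3+225m**2+877m+385.
Next, m = -5 is a root, so (m+5) divides it; the quotient is 2m**3+13m**2+160m+77.
Next, m = -1/2 is a root, giving the factor (2m+1) and quotient m**2+6m+77.
The quadratic m**2+6m+77 has discriminant -272 < 0 and is irreducible over ℤ.

(2m+1)(5m+6)(m+5)(m**2+6m+77)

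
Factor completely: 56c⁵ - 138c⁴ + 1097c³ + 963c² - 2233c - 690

Among the possible rational roots, c = -2/7 is a root, so (7c + 2) is a factor; dividing leaves 8c⁴ - 22c³ + 163c² + 91c - 345.
Next, c = -3/2 is a root, so (2c + 3) is a factor; dividing leaves 4c³ - 17c² + 107c - 115.
Continuing, c = 5/4 is a root, giving the factor (4c - 5) and quotient c² - 3c + 23.
The quadratic c² - 3c + 23 has discriminant -83 < 0 and is irreducible over ℤ.

(2c + 3)(4c - 5)(7c + 2)(c² - 3c + 23)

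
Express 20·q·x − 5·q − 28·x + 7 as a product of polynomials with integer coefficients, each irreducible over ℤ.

(4·x − 1)·(5·q − 7)

Group as (20·q·x − 5·q) + (−28·x + 7) = 5·q·(4·x − 1) − 7·(4·x − 1).
Both groups share the factor (4·x − 1).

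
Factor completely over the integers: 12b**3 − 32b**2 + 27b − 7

(2b − 1)(6b − 7)(b − 1)

Among the possible rational roots, b = 1/2 is a root, giving the factor (2b − 1) and quotient 6b**2 − 13b + 7.
The remaining quadratic factors as (b − 1)(6b − 7).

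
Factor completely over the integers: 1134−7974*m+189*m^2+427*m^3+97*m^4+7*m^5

(7*m−1)*(m+9)*(m−3)*(m^2+8*m+42)

Testing divisors of the constant over divisors of the leading coefficient, m = 1/7 is a root, giving the factor (7*m−1) and quotient m^4+14*m^3+63*m^2+36*m−1134.
Next, m = −9 is a root, so (m+9) is a factor; dividing leaves m^3+5*m^2+18*m−126.
Next, m = 3 is a root, so (m−3) is a factor; dividing leaves m^2+8*m+42.
The quadratic m^2+8*m+42 has discriminant −104 < 0 and is irreducible over ℤ.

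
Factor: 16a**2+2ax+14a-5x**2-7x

Group: 8a(2a-x) + (5x+7)(2a-x); both groups contain (2a-x).

(2a-x)(8a+5x+7)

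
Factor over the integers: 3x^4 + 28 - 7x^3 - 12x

Group as (3x^4 - 12x) + (-7x^3 + 28) = 3x(x^3 - 4) - 7(x^3 - 4).
Both groups share the factor (x^3 - 4).

(3x - 7)(x^3 - 4)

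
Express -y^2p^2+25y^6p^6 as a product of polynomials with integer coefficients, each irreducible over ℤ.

Every term has a factor of y^2p^2; factoring it out leaves 25y^4p^4-1.
Recognize a difference of squares with the parts 5y^2p^2 and 1.

p^2y^2(5y^2p^2+1)(5y^2p^2-1)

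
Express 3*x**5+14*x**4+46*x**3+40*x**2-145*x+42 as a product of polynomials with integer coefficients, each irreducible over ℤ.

Among the possible rational roots, x = 1 is a root, giving the factor (x-1) and quotient 3*x**4+17*x**3+63*x**2+103*x-42.
Next, x = 1/3 is a root, so (3*x-1) is a factor; dividing leaves x**3+6*x**2+23*x+42.
Next, x = -3 is a root, so (x+3) divides it; the quotient is x**2+3*x+14.
The quadratic x**2+3*x+14 has discriminant -47 < 0 and is irreducible over ℤ.

(3*x-1)*(x+3)*(x-1)*(x**2+3*x+14)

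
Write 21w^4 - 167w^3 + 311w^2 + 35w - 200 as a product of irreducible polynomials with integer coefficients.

(3w - 8)(7w + 5)(w - 1)(w - 5)

Testing divisors of the constant over divisors of the leading coefficient, w = 8/3 is a root, giving the factor (3w - 8) and quotient 7w^3 - 37w^2 + 5w + 25.
Continuing, w = 1 is a root, so (w - 1) is a factor; dividing leaves 7w^2 - 30w - 25.
The remaining quadratic factors as (7w + 5)(w - 5).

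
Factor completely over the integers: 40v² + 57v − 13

(5v − 1)(8v + 13)

Need a pair with product 40·(−13) = −520 and sum 57: that's −8 and 65.
Split the middle term: 40v² − 8v + 65v − 13 = 8v(5v − 1) + 13(5v − 1).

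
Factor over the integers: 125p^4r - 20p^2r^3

Pull out the common factor 5p^2r; 25p^2 - 4r^2 is a difference of squares.

5p^2r(5p + 2r)(5p - 2r)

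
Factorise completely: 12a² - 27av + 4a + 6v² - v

Group: 3a(4a - v) + (-6v + 1)(4a - v); both groups contain (4a - v).

(3a - 6v + 1)(4a - v)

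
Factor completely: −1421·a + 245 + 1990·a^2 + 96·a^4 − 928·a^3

(4·a − 1)·(4·a − 5)·(6·a − 7)·(a − 7)

Testing divisors of the constant over divisors of the leading coefficient, a = 7/6 is a root, giving the factor (6·a − 7) and quotient 16·a^3 − 136·a^2 + 173·a − 35.
Next, a = 7 is a root, giving the factor (a − 7) and quotient 16·a^2 − 24·a + 5.
The remaining quadratic factors as (4·a − 5)(4·a − 1).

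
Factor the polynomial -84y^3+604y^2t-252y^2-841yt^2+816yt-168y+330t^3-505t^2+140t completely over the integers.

Group: 6y(-14y^2+89yt-42y-66t^2+101t-28) - 5t(-14y^2+89yt-42y-66t^2+101t-28); both groups contain (-14y^2+89yt-42y-66t^2+101t-28), so (6y-5t) is a factor with cofactor -14y^2+89yt-42y-66t^2+101t-28.
The cofactor groups again: -14y^2+89yt-42y-66t^2+101t-28 = -7y(2y-11t+4) + (6t-7)(2y-11t+4); both groups contain (2y-11t+4), giving -(7y-6t+7)(2y-11t+4).

-(2y-11t+4)(6y-5t)(7y-6t+7)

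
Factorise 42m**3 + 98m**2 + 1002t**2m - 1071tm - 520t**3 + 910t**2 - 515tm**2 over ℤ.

Group: 13t(-40t**2 + 34tm + 70t - 3m**2 - 7m) - 14m(-40t**2 + 34tm + 70t - 3m**2 - 7m); both groups contain (-40t**2 + 34tm + 70t - 3m**2 - 7m), so (13t - 14m) is a factor with cofactor -40t**2 + 34tm + 70t - 3m**2 - 7m.
The cofactor groups again: -40t**2 + 34tm + 70t - 3m**2 - 7m = -10t(4t - 3m - 7) + m(4t - 3m - 7); both groups contain (4t - 3m - 7), giving -(10t - m)(4t - 3m - 7).

-(13t - 14m)(4t - 3m - 7)(10t - m)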